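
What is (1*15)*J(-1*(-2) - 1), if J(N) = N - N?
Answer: 0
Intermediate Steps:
J(N) = 0
(1*15)*J(-1*(-2) - 1) = (1*15)*0 = 15*0 = 0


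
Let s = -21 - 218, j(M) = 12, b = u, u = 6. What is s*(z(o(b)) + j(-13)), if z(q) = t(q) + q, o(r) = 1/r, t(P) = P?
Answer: -8843/3 ≈ -2947.7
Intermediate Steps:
b = 6
o(r) = 1/r
z(q) = 2*q (z(q) = q + q = 2*q)
s = -239
s*(z(o(b)) + j(-13)) = -239*(2/6 + 12) = -239*(2*(⅙) + 12) = -239*(⅓ + 12) = -239*37/3 = -8843/3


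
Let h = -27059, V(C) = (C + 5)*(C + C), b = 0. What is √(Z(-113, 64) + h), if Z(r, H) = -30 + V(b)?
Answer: I*√27089 ≈ 164.59*I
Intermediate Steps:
V(C) = 2*C*(5 + C) (V(C) = (5 + C)*(2*C) = 2*C*(5 + C))
Z(r, H) = -30 (Z(r, H) = -30 + 2*0*(5 + 0) = -30 + 2*0*5 = -30 + 0 = -30)
√(Z(-113, 64) + h) = √(-30 - 27059) = √(-27089) = I*√27089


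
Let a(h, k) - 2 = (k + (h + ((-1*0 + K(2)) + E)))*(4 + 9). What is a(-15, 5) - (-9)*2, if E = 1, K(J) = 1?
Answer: -84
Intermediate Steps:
a(h, k) = 28 + 13*h + 13*k (a(h, k) = 2 + (k + (h + ((-1*0 + 1) + 1)))*(4 + 9) = 2 + (k + (h + ((0 + 1) + 1)))*13 = 2 + (k + (h + (1 + 1)))*13 = 2 + (k + (h + 2))*13 = 2 + (k + (2 + h))*13 = 2 + (2 + h + k)*13 = 2 + (26 + 13*h + 13*k) = 28 + 13*h + 13*k)
a(-15, 5) - (-9)*2 = (28 + 13*(-15) + 13*5) - (-9)*2 = (28 - 195 + 65) - 1*(-18) = -102 + 18 = -84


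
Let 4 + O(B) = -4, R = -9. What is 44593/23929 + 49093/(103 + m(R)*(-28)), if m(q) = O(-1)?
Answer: 1189328308/7824783 ≈ 152.00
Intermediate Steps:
O(B) = -8 (O(B) = -4 - 4 = -8)
m(q) = -8
44593/23929 + 49093/(103 + m(R)*(-28)) = 44593/23929 + 49093/(103 - 8*(-28)) = 44593*(1/23929) + 49093/(103 + 224) = 44593/23929 + 49093/327 = 1189328308/7824783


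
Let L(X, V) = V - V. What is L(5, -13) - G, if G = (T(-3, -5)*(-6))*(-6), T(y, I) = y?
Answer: 108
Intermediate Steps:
L(X, V) = 0
G = -108 (G = -3*(-6)*(-6) = 18*(-6) = -108)
L(5, -13) - G = 0 - 1*(-108) = 0 + 108 = 108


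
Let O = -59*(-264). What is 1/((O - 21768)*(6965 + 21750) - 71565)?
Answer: -1/177874845 ≈ -5.6219e-9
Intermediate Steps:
O = 15576
1/((O - 21768)*(6965 + 21750) - 71565) = 1/((15576 - 21768)*(6965 + 21750) - 71565) = 1/(-6192*28715 - 71565) = 1/(-177803280 - 71565) = 1/(-177874845) = -1/177874845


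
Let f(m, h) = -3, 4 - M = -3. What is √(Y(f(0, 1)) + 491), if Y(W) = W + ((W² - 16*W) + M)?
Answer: 2*√138 ≈ 23.495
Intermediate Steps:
M = 7 (M = 4 - 1*(-3) = 4 + 3 = 7)
Y(W) = 7 + W² - 15*W (Y(W) = W + ((W² - 16*W) + 7) = W + (7 + W² - 16*W) = 7 + W² - 15*W)
√(Y(f(0, 1)) + 491) = √((7 + (-3)² - 15*(-3)) + 491) = √((7 + 9 + 45) + 491) = √(61 + 491) = √552 = 2*√138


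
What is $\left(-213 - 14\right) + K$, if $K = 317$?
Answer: $90$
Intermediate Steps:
$\left(-213 - 14\right) + K = \left(-213 - 14\right) + 317 = -227 + 317 = 90$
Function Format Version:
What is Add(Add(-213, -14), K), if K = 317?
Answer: 90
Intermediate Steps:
Add(Add(-213, -14), K) = Add(Add(-213, -14), 317) = Add(-227, 317) = 90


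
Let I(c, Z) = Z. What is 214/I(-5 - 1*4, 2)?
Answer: 107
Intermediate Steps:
214/I(-5 - 1*4, 2) = 214/2 = 214*(1/2) = 107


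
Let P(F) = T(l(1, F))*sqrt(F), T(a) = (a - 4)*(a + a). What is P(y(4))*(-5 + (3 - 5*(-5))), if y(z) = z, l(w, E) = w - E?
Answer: 1932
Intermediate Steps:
T(a) = 2*a*(-4 + a) (T(a) = (-4 + a)*(2*a) = 2*a*(-4 + a))
P(F) = 2*sqrt(F)*(1 - F)*(-3 - F) (P(F) = (2*(1 - F)*(-4 + (1 - F)))*sqrt(F) = (2*(1 - F)*(-3 - F))*sqrt(F) = 2*sqrt(F)*(1 - F)*(-3 - F))
P(y(4))*(-5 + (3 - 5*(-5))) = (2*sqrt(4)*(-1 + 4)*(3 + 4))*(-5 + (3 - 5*(-5))) = (2*2*3*7)*(-5 + (3 + 25)) = 84*(-5 + 28) = 84*23 = 1932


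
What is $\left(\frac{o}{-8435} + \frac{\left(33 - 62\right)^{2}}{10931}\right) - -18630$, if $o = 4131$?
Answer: $\frac{1717703548424}{92202985} \approx 18630.0$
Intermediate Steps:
$\left(\frac{o}{-8435} + \frac{\left(33 - 62\right)^{2}}{10931}\right) - -18630 = \left(\frac{4131}{-8435} + \frac{\left(33 - 62\right)^{2}}{10931}\right) - -18630 = \left(4131 \left(- \frac{1}{8435}\right) + \left(-29\right)^{2} \cdot \frac{1}{10931}\right) + 18630 = \left(- \frac{4131}{8435} + 841 \cdot \frac{1}{10931}\right) + 18630 = \left(- \frac{4131}{8435} + \frac{841}{10931}\right) + 18630 = - \frac{38062126}{92202985} + 18630 = \frac{1717703548424}{92202985}$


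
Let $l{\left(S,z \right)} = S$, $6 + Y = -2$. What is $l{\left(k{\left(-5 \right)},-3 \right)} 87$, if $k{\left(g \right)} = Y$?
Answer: $-696$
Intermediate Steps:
$Y = -8$ ($Y = -6 - 2 = -8$)
$k{\left(g \right)} = -8$
$l{\left(k{\left(-5 \right)},-3 \right)} 87 = \left(-8\right) 87 = -696$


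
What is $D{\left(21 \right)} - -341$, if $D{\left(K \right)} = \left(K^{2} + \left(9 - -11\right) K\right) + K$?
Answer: $1223$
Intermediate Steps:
$D{\left(K \right)} = K^{2} + 21 K$ ($D{\left(K \right)} = \left(K^{2} + \left(9 + 11\right) K\right) + K = \left(K^{2} + 20 K\right) + K = K^{2} + 21 K$)
$D{\left(21 \right)} - -341 = 21 \left(21 + 21\right) - -341 = 21 \cdot 42 + 341 = 882 + 341 = 1223$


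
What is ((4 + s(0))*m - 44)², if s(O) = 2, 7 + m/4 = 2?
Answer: 26896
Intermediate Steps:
m = -20 (m = -28 + 4*2 = -28 + 8 = -20)
((4 + s(0))*m - 44)² = ((4 + 2)*(-20) - 44)² = (6*(-20) - 44)² = (-120 - 44)² = (-164)² = 26896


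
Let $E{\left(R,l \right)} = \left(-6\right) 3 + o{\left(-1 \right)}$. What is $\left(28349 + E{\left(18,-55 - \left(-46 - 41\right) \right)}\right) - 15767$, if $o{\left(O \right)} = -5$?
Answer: $12559$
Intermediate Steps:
$E{\left(R,l \right)} = -23$ ($E{\left(R,l \right)} = \left(-6\right) 3 - 5 = -18 - 5 = -23$)
$\left(28349 + E{\left(18,-55 - \left(-46 - 41\right) \right)}\right) - 15767 = \left(28349 - 23\right) - 15767 = 28326 - 15767 = 12559$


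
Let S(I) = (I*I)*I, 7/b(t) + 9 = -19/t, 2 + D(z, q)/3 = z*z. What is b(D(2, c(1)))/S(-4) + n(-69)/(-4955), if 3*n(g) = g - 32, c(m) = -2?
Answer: 548101/34724640 ≈ 0.015784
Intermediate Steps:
D(z, q) = -6 + 3*z**2 (D(z, q) = -6 + 3*(z*z) = -6 + 3*z**2)
n(g) = -32/3 + g/3 (n(g) = (g - 32)/3 = (-32 + g)/3 = -32/3 + g/3)
b(t) = 7/(-9 - 19/t)
S(I) = I**3 (S(I) = I**2*I = I**3)
b(D(2, c(1)))/S(-4) + n(-69)/(-4955) = (-7*(-6 + 3*2**2)/(19 + 9*(-6 + 3*2**2)))/((-4)**3) + (-32/3 + (1/3)*(-69))/(-4955) = -7*(-6 + 3*4)/(19 + 9*(-6 + 3*4))/(-64) + (-32/3 - 23)*(-1/4955) = -7*(-6 + 12)/(19 + 9*(-6 + 12))*(-1/64) - 101/3*(-1/4955) = -7*6/(19 + 9*6)*(-1/64) + 101/14865 = -7*6/(19 + 54)*(-1/64) + 101/14865 = -7*6/73*(-1/64) + 101/14865 = -7*6*1/73*(-1/64) + 101/14865 = -42/73*(-1/64) + 101/14865 = 21/2336 + 101/14865 = 548101/34724640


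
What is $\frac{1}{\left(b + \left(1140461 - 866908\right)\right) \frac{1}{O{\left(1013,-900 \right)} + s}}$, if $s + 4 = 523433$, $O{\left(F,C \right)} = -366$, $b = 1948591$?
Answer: $\frac{523063}{2222144} \approx 0.23539$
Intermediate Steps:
$s = 523429$ ($s = -4 + 523433 = 523429$)
$\frac{1}{\left(b + \left(1140461 - 866908\right)\right) \frac{1}{O{\left(1013,-900 \right)} + s}} = \frac{1}{\left(1948591 + \left(1140461 - 866908\right)\right) \frac{1}{-366 + 523429}} = \frac{1}{\left(1948591 + 273553\right) \frac{1}{523063}} = \frac{1}{2222144 \cdot \frac{1}{523063}} = \frac{1}{\frac{2222144}{523063}} = \frac{523063}{2222144}$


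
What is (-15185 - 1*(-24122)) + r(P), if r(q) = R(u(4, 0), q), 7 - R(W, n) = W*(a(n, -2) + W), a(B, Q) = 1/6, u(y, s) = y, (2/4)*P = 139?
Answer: 26782/3 ≈ 8927.3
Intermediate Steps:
P = 278 (P = 2*139 = 278)
a(B, Q) = 1/6
R(W, n) = 7 - W*(1/6 + W)
r(q) = -29/3 (r(q) = 7 - 1*4**2 - 1/6*4 = 7 - 1*16 - 2/3 = 7 - 16 - 2/3 = -29/3)
(-15185 - 1*(-24122)) + r(P) = (-15185 - 1*(-24122)) - 29/3 = (-15185 + 24122) - 29/3 = 8937 - 29/3 = 26782/3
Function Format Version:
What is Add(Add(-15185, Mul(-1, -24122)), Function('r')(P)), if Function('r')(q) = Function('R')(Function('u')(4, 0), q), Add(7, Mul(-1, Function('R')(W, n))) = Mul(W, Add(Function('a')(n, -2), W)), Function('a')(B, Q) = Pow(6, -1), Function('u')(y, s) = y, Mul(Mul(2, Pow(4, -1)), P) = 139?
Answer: Rational(26782, 3) ≈ 8927.3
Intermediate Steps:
P = 278 (P = Mul(2, 139) = 278)
Function('a')(B, Q) = Rational(1, 6)
Function('R')(W, n) = Add(7, Mul(-1, W, Add(Rational(1, 6), W))) (Function('R')(W, n) = Add(7, Mul(-1, Mul(W, Add(Rational(1, 6), W)))) = Add(7, Mul(-1, W, Add(Rational(1, 6), W))))
Function('r')(q) = Rational(-29, 3) (Function('r')(q) = Add(7, Mul(-1, Pow(4, 2)), Mul(Rational(-1, 6), 4)) = Add(7, Mul(-1, 16), Rational(-2, 3)) = Add(7, -16, Rational(-2, 3)) = Rational(-29, 3))
Add(Add(-15185, Mul(-1, -24122)), Function('r')(P)) = Add(Add(-15185, Mul(-1, -24122)), Rational(-29, 3)) = Add(Add(-15185, 24122), Rational(-29, 3)) = Add(8937, Rational(-29, 3)) = Rational(26782, 3)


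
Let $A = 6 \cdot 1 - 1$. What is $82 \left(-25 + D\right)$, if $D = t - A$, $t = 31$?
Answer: $82$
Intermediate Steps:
$A = 5$ ($A = 6 - 1 = 5$)
$D = 26$ ($D = 31 - 5 = 26$)
$82 \left(-25 + D\right) = 82 \left(-25 + 26\right) = 82 \cdot 1 = 82$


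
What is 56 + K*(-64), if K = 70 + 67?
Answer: -8712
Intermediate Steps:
K = 137
56 + K*(-64) = 56 + 137*(-64) = 56 - 8768 = -8712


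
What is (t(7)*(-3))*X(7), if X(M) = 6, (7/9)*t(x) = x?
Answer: -162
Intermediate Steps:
t(x) = 9*x/7
(t(7)*(-3))*X(7) = (((9/7)*7)*(-3))*6 = (9*(-3))*6 = -27*6 = -162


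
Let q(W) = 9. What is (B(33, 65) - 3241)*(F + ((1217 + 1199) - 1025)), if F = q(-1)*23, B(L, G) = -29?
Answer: -5225460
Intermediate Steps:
F = 207 (F = 9*23 = 207)
(B(33, 65) - 3241)*(F + ((1217 + 1199) - 1025)) = (-29 - 3241)*(207 + ((1217 + 1199) - 1025)) = -3270*(207 + (2416 - 1025)) = -3270*(207 + 1391) = -3270*1598 = -5225460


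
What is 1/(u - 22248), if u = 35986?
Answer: 1/13738 ≈ 7.2791e-5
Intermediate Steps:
1/(u - 22248) = 1/(35986 - 22248) = 1/13738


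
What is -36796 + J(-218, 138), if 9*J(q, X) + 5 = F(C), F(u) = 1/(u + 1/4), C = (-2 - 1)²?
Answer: -12253249/333 ≈ -36797.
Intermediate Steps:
C = 9 (C = (-3)² = 9)
F(u) = 1/(¼ + u) (F(u) = 1/(u + ¼) = 1/(¼ + u))
J(q, X) = -181/333 (J(q, X) = -5/9 + (4/(1 + 4*9))/9 = -5/9 + (4/(1 + 36))/9 = -5/9 + (4/37)/9 = -5/9 + (4*(1/37))/9 = -5/9 + (⅑)*(4/37) = -5/9 + 4/333 = -181/333)
-36796 + J(-218, 138) = -36796 - 181/333 = -12253249/333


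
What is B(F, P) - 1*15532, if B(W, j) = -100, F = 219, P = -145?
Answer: -15632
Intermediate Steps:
B(F, P) - 1*15532 = -100 - 1*15532 = -100 - 15532 = -15632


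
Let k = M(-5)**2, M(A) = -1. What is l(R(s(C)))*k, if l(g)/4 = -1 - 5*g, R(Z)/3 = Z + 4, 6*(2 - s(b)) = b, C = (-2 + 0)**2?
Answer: -324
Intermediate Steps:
C = 4 (C = (-2)**2 = 4)
s(b) = 2 - b/6
R(Z) = 12 + 3*Z (R(Z) = 3*(Z + 4) = 3*(4 + Z) = 12 + 3*Z)
l(g) = -4 - 20*g (l(g) = 4*(-1 - 5*g) = -4 - 20*g)
k = 1 (k = (-1)**2 = 1)
l(R(s(C)))*k = (-4 - 20*(12 + 3*(2 - 1/6*4)))*1 = (-4 - 20*(12 + 3*(2 - 2/3)))*1 = (-4 - 20*(12 + 3*(4/3)))*1 = (-4 - 20*(12 + 4))*1 = (-4 - 20*16)*1 = (-4 - 320)*1 = -324*1 = -324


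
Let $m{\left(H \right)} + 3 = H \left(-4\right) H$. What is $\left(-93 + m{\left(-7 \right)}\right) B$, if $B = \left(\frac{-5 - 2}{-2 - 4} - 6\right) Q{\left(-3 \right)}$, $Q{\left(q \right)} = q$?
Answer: $-4234$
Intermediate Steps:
$B = \frac{29}{2}$ ($B = \left(\frac{-5 - 2}{-2 - 4} - 6\right) \left(-3\right) = \left(- \frac{7}{-6} - 6\right) \left(-3\right) = \left(\left(-7\right) \left(- \frac{1}{6}\right) - 6\right) \left(-3\right) = \left(\frac{7}{6} - 6\right) \left(-3\right) = \left(- \frac{29}{6}\right) \left(-3\right) = \frac{29}{2} \approx 14.5$)
$m{\left(H \right)} = -3 - 4 H^{2}$ ($m{\left(H \right)} = -3 + H \left(-4\right) H = -3 + - 4 H H = -3 - 4 H^{2}$)
$\left(-93 + m{\left(-7 \right)}\right) B = \left(-93 - \left(3 + 4 \left(-7\right)^{2}\right)\right) \frac{29}{2} = \left(-93 - 199\right) \frac{29}{2} = \left(-292\right) \frac{29}{2} = -4234$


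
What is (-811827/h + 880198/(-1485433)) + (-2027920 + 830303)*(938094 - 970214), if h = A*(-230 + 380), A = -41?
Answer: 117138705177566338797/3045137650 ≈ 3.8467e+10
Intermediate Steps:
h = -6150 (h = -41*(-230 + 380) = -41*150 = -6150)
(-811827/h + 880198/(-1485433)) + (-2027920 + 830303)*(938094 - 970214) = (-811827/(-6150) + 880198/(-1485433)) + (-2027920 + 830303)*(938094 - 970214) = (-811827*(-1/6150) + 880198*(-1/1485433)) - 1197617*(-32120) = (270609/2050 - 880198/1485433) + 38467458040 = 400167132797/3045137650 + 38467458040 = 117138705177566338797/3045137650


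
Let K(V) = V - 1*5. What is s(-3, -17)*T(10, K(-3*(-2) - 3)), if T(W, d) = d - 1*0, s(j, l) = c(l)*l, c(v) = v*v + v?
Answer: 9248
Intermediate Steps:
c(v) = v + v**2 (c(v) = v**2 + v = v + v**2)
s(j, l) = l**2*(1 + l) (s(j, l) = (l*(1 + l))*l = l**2*(1 + l))
K(V) = -5 + V (K(V) = V - 5 = -5 + V)
T(W, d) = d (T(W, d) = d + 0 = d)
s(-3, -17)*T(10, K(-3*(-2) - 3)) = ((-17)**2*(1 - 17))*(-5 + (-3*(-2) - 3)) = (289*(-16))*(-5 + (6 - 3)) = -4624*(-5 + 3) = -4624*(-2) = 9248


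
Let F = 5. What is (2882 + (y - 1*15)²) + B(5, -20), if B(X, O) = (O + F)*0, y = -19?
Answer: 4038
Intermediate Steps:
B(X, O) = 0 (B(X, O) = (O + 5)*0 = (5 + O)*0 = 0)
(2882 + (y - 1*15)²) + B(5, -20) = (2882 + (-19 - 1*15)²) + 0 = (2882 + (-19 - 15)²) + 0 = (2882 + (-34)²) + 0 = (2882 + 1156) + 0 = 4038 + 0 = 4038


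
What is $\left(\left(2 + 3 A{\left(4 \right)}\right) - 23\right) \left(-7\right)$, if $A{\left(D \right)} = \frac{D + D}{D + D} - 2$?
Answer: $168$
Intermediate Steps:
$A{\left(D \right)} = -1$ ($A{\left(D \right)} = \frac{2 D}{2 D} - 2 = 2 D \frac{1}{2 D} - 2 = 1 - 2 = -1$)
$\left(\left(2 + 3 A{\left(4 \right)}\right) - 23\right) \left(-7\right) = \left(\left(2 + 3 \left(-1\right)\right) - 23\right) \left(-7\right) = \left(\left(2 - 3\right) - 23\right) \left(-7\right) = \left(-1 - 23\right) \left(-7\right) = \left(-24\right) \left(-7\right) = 168$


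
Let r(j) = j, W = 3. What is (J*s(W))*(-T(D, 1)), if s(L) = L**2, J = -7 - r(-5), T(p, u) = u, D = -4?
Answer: 18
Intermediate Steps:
J = -2 (J = -7 - 1*(-5) = -7 + 5 = -2)
(J*s(W))*(-T(D, 1)) = (-2*3**2)*(-1*1) = -2*9*(-1) = -18*(-1) = 18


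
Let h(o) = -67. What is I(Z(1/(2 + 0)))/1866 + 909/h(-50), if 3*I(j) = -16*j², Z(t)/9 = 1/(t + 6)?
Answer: -47795427/3521453 ≈ -13.573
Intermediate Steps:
Z(t) = 9/(6 + t) (Z(t) = 9/(t + 6) = 9/(6 + t))
I(j) = -16*j²/3 (I(j) = (-16*j²)/3 = -16*j²/3)
I(Z(1/(2 + 0)))/1866 + 909/h(-50) = -16*81/(6 + 1/(2 + 0))²/3/1866 + 909/(-67) = -16*81/(6 + 1/2)²/3*(1/1866) + 909*(-1/67) = -16*81/(6 + ½)²/3*(1/1866) - 909/67 = -16*(9/(13/2))²/3*(1/1866) - 909/67 = -16*(9*(2/13))²/3*(1/1866) - 909/67 = -16*(18/13)²/3*(1/1866) - 909/67 = -16/3*324/169*(1/1866) - 909/67 = -1728/169*1/1866 - 909/67 = -288/52559 - 909/67 = -47795427/3521453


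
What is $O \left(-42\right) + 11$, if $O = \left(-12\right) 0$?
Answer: $11$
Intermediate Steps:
$O = 0$
$O \left(-42\right) + 11 = 0 \left(-42\right) + 11 = 0 + 11 = 11$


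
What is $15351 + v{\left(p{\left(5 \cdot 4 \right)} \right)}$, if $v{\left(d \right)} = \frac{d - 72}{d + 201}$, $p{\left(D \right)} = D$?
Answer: $\frac{260963}{17} \approx 15351.0$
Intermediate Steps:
$v{\left(d \right)} = \frac{-72 + d}{201 + d}$
$15351 + v{\left(p{\left(5 \cdot 4 \right)} \right)} = 15351 + \frac{-72 + 5 \cdot 4}{201 + 5 \cdot 4} = 15351 + \frac{-72 + 20}{201 + 20} = 15351 + \frac{1}{221} \left(-52\right) = 15351 - \frac{4}{17} = \frac{260963}{17}$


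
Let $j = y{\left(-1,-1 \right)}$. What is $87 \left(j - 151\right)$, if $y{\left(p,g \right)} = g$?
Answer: $-13224$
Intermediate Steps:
$j = -1$
$87 \left(j - 151\right) = 87 \left(-1 - 151\right) = 87 \left(-152\right) = -13224$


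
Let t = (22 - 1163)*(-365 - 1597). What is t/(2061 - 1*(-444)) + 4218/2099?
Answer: 1569825216/1752665 ≈ 895.68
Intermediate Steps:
t = 2238642 (t = -1141*(-1962) = 2238642)
t/(2061 - 1*(-444)) + 4218/2099 = 2238642/(2061 - 1*(-444)) + 4218/2099 = 2238642/(2061 + 444) + 4218*(1/2099) = 2238642/2505 + 4218/2099 = 2238642*(1/2505) + 4218/2099 = 746214/835 + 4218/2099 = 1569825216/1752665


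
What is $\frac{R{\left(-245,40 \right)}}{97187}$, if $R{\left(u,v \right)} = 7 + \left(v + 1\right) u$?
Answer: $- \frac{10038}{97187} \approx -0.10329$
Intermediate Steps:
$R{\left(u,v \right)} = 7 + u \left(1 + v\right)$ ($R{\left(u,v \right)} = 7 + \left(1 + v\right) u = 7 + u \left(1 + v\right)$)
$\frac{R{\left(-245,40 \right)}}{97187} = \frac{7 - 245 - 9800}{97187} = \left(7 - 245 - 9800\right) \frac{1}{97187} = \left(-10038\right) \frac{1}{97187} = - \frac{10038}{97187}$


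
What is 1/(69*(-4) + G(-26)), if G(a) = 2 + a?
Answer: -1/300 ≈ -0.0033333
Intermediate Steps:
1/(69*(-4) + G(-26)) = 1/(69*(-4) + (2 - 26)) = 1/(-276 - 24) = 1/(-300) = -1/300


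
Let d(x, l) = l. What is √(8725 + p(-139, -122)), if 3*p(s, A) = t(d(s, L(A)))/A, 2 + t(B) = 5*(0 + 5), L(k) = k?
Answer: √1168757682/366 ≈ 93.407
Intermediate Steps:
t(B) = 23 (t(B) = -2 + 5*(0 + 5) = -2 + 5*5 = -2 + 25 = 23)
p(s, A) = 23/(3*A) (p(s, A) = (23/A)/3 = 23/(3*A))
√(8725 + p(-139, -122)) = √(8725 + (23/3)/(-122)) = √(8725 + (23/3)*(-1/122)) = √(8725 - 23/366) = √(3193327/366) = √1168757682/366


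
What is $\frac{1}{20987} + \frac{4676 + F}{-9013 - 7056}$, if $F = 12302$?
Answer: $- \frac{356301217}{337240103} \approx -1.0565$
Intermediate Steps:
$\frac{1}{20987} + \frac{4676 + F}{-9013 - 7056} = \frac{1}{20987} + \frac{4676 + 12302}{-9013 - 7056} = \frac{1}{20987} + \frac{16978}{-9013 - 7056} = \frac{1}{20987} + \frac{16978}{-16069} = \frac{1}{20987} + 16978 \left(- \frac{1}{16069}\right) = \frac{1}{20987} - \frac{16978}{16069} = - \frac{356301217}{337240103}$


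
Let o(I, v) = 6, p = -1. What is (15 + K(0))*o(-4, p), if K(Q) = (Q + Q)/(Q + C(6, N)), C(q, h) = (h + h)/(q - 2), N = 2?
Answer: 90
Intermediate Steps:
C(q, h) = 2*h/(-2 + q) (C(q, h) = (2*h)/(-2 + q) = 2*h/(-2 + q))
K(Q) = 2*Q/(1 + Q) (K(Q) = (Q + Q)/(Q + 2*2/(-2 + 6)) = (2*Q)/(Q + 2*2/4) = (2*Q)/(Q + 2*2*(¼)) = (2*Q)/(Q + 1) = (2*Q)/(1 + Q) = 2*Q/(1 + Q))
(15 + K(0))*o(-4, p) = (15 + 2*0/(1 + 0))*6 = (15 + 2*0/1)*6 = (15 + 2*0*1)*6 = (15 + 0)*6 = 15*6 = 90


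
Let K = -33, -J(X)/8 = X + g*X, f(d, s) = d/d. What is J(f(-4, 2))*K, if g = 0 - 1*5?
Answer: -1056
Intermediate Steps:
g = -5 (g = 0 - 5 = -5)
f(d, s) = 1
J(X) = 32*X (J(X) = -8*(X - 5*X) = -(-32)*X = 32*X)
J(f(-4, 2))*K = (32*1)*(-33) = 32*(-33) = -1056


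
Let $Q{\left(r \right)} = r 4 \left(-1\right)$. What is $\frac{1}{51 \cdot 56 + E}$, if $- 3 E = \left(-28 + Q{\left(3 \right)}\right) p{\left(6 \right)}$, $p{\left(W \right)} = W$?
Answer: $\frac{1}{2936} \approx 0.0003406$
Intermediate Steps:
$Q{\left(r \right)} = - 4 r$ ($Q{\left(r \right)} = 4 r \left(-1\right) = - 4 r$)
$E = 80$ ($E = - \frac{\left(-28 - 12\right) 6}{3} = - \frac{\left(-40\right) 6}{3} = \left(- \frac{1}{3}\right) \left(-240\right) = 80$)
$\frac{1}{51 \cdot 56 + E} = \frac{1}{51 \cdot 56 + 80} = \frac{1}{2856 + 80} = \frac{1}{2936}$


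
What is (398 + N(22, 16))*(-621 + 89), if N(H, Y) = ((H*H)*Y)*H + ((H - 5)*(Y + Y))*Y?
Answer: -95478040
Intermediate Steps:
N(H, Y) = Y*H**3 + 2*Y**2*(-5 + H) (N(H, Y) = (H**2*Y)*H + ((-5 + H)*(2*Y))*Y = (Y*H**2)*H + (2*Y*(-5 + H))*Y = Y*H**3 + 2*Y**2*(-5 + H))
(398 + N(22, 16))*(-621 + 89) = (398 + 16*(22**3 - 10*16 + 2*22*16))*(-621 + 89) = (398 + 16*(10648 - 160 + 704))*(-532) = (398 + 16*11192)*(-532) = (398 + 179072)*(-532) = 179470*(-532) = -95478040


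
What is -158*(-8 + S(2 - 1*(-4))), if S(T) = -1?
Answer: 1422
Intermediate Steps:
-158*(-8 + S(2 - 1*(-4))) = -158*(-8 - 1) = -158*(-9) = 1422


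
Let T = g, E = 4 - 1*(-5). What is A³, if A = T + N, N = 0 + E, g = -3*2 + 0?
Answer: 27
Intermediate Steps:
E = 9 (E = 4 + 5 = 9)
g = -6 (g = -6 + 0 = -6)
T = -6
N = 9 (N = 0 + 9 = 9)
A = 3 (A = -6 + 9 = 3)
A³ = 3³ = 27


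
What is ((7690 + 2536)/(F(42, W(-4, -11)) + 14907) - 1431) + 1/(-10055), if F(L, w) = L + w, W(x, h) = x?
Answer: -42987277748/30054395 ≈ -1430.3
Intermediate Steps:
((7690 + 2536)/(F(42, W(-4, -11)) + 14907) - 1431) + 1/(-10055) = ((7690 + 2536)/((42 - 4) + 14907) - 1431) + 1/(-10055) = (10226/(38 + 14907) - 1431) - 1/10055 = (10226/14945 - 1431) - 1/10055 = -21376069/14945 - 1/10055 = -42987277748/30054395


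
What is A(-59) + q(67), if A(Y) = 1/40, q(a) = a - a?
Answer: 1/40 ≈ 0.025000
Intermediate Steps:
q(a) = 0
A(Y) = 1/40
A(-59) + q(67) = 1/40 + 0 = 1/40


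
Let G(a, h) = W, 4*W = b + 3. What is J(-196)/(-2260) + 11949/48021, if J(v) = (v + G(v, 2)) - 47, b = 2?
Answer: 51485089/144703280 ≈ 0.35580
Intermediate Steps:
W = 5/4 (W = (2 + 3)/4 = (1/4)*5 = 5/4 ≈ 1.2500)
G(a, h) = 5/4
J(v) = -183/4 + v (J(v) = (v + 5/4) - 47 = (5/4 + v) - 47 = -183/4 + v)
J(-196)/(-2260) + 11949/48021 = (-183/4 - 196)/(-2260) + 11949/48021 = -967/4*(-1/2260) + 11949*(1/48021) = 967/9040 + 3983/16007 = 51485089/144703280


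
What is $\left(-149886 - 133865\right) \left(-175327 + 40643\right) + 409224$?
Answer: $38217128908$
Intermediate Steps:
$\left(-149886 - 133865\right) \left(-175327 + 40643\right) + 409224 = \left(-283751\right) \left(-134684\right) + 409224 = 38216719684 + 409224 = 38217128908$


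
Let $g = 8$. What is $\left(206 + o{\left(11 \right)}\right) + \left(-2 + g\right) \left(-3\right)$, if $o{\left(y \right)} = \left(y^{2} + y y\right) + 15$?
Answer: $445$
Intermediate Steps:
$o{\left(y \right)} = 15 + 2 y^{2}$ ($o{\left(y \right)} = \left(y^{2} + y^{2}\right) + 15 = 2 y^{2} + 15 = 15 + 2 y^{2}$)
$\left(206 + o{\left(11 \right)}\right) + \left(-2 + g\right) \left(-3\right) = \left(206 + \left(15 + 2 \cdot 11^{2}\right)\right) + \left(-2 + 8\right) \left(-3\right) = \left(206 + \left(15 + 2 \cdot 121\right)\right) + 6 \left(-3\right) = \left(206 + \left(15 + 242\right)\right) - 18 = \left(206 + 257\right) - 18 = 463 - 18 = 445$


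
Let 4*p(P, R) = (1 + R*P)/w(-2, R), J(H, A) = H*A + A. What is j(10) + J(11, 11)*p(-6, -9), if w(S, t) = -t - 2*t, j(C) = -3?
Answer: 578/9 ≈ 64.222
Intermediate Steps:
J(H, A) = A + A*H (J(H, A) = A*H + A = A + A*H)
w(S, t) = -3*t
p(P, R) = -(1 + P*R)/(12*R) (p(P, R) = ((1 + R*P)/((-3*R)))/4 = ((1 + P*R)*(-1/(3*R)))/4 = (-(1 + P*R)/(3*R))/4 = -(1 + P*R)/(12*R))
j(10) + J(11, 11)*p(-6, -9) = -3 + (11*(1 + 11))*((1/12)*(-1 - 1*(-6)*(-9))/(-9)) = -3 + (11*12)*((1/12)*(-⅑)*(-1 - 54)) = -3 + 132*((1/12)*(-⅑)*(-55)) = -3 + 132*(55/108) = -3 + 605/9 = 578/9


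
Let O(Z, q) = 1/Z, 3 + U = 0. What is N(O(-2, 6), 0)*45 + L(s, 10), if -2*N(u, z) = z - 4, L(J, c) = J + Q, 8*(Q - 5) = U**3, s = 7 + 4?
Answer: 821/8 ≈ 102.63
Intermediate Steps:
U = -3 (U = -3 + 0 = -3)
s = 11
Q = 13/8 (Q = 5 + (1/8)*(-3)**3 = 5 + (1/8)*(-27) = 5 - 27/8 = 13/8 ≈ 1.6250)
L(J, c) = 13/8 + J (L(J, c) = J + 13/8 = 13/8 + J)
N(u, z) = 2 - z/2 (N(u, z) = -(z - 4)/2 = -(-4 + z)/2 = 2 - z/2)
N(O(-2, 6), 0)*45 + L(s, 10) = (2 - 1/2*0)*45 + (13/8 + 11) = (2 + 0)*45 + 101/8 = 2*45 + 101/8 = 90 + 101/8 = 821/8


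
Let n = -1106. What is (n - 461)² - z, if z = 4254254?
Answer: -1798765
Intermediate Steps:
(n - 461)² - z = (-1106 - 461)² - 1*4254254 = (-1567)² - 4254254 = 2455489 - 4254254 = -1798765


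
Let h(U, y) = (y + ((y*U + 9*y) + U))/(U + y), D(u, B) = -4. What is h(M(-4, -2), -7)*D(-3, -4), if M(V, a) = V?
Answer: -184/11 ≈ -16.727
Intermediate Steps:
h(U, y) = (U + 10*y + U*y)/(U + y) (h(U, y) = (y + ((U*y + 9*y) + U))/(U + y) = (y + ((9*y + U*y) + U))/(U + y) = (y + (U + 9*y + U*y))/(U + y) = (U + 10*y + U*y)/(U + y))
h(M(-4, -2), -7)*D(-3, -4) = ((-4 + 10*(-7) - 4*(-7))/(-4 - 7))*(-4) = ((-4 - 70 + 28)/(-11))*(-4) = -1/11*(-46)*(-4) = (46/11)*(-4) = -184/11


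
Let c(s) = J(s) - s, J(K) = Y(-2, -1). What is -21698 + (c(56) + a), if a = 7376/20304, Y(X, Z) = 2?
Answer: -27602827/1269 ≈ -21752.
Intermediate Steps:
J(K) = 2
c(s) = 2 - s
a = 461/1269 (a = 7376*(1/20304) = 461/1269 ≈ 0.36328)
-21698 + (c(56) + a) = -21698 + ((2 - 1*56) + 461/1269) = -21698 + ((2 - 56) + 461/1269) = -21698 + (-54 + 461/1269) = -21698 - 68065/1269 = -27602827/1269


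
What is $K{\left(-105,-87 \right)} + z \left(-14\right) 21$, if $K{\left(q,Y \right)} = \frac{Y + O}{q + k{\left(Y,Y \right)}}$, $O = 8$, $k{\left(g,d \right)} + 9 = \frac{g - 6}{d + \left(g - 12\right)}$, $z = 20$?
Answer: $- \frac{1334602}{227} \approx -5879.3$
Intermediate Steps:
$k{\left(g,d \right)} = -9 + \frac{-6 + g}{-12 + d + g}$ ($k{\left(g,d \right)} = -9 + \frac{g - 6}{d + \left(g - 12\right)} = -9 + \frac{-6 + g}{d + \left(-12 + g\right)} = -9 + \frac{-6 + g}{-12 + d + g}$)
$K{\left(q,Y \right)} = \frac{8 + Y}{q + \frac{102 - 17 Y}{-12 + 2 Y}}$ ($K{\left(q,Y \right)} = \frac{Y + 8}{q + \frac{102 - 9 Y - 8 Y}{-12 + Y + Y}} = \frac{8 + Y}{q + \frac{102 - 17 Y}{-12 + 2 Y}}$)
$K{\left(-105,-87 \right)} + z \left(-14\right) 21 = \frac{2 \left(8 - 87\right)}{-17 + 2 \left(-105\right)} + 20 \left(-14\right) 21 = 2 \frac{1}{-17 - 210} \left(-79\right) - 5880 = 2 \frac{1}{-227} \left(-79\right) - 5880 = 2 \left(- \frac{1}{227}\right) \left(-79\right) - 5880 = \frac{158}{227} - 5880 = - \frac{1334602}{227}$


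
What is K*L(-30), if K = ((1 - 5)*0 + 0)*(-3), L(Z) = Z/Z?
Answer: 0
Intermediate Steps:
L(Z) = 1
K = 0 (K = (-4*0 + 0)*(-3) = (0 + 0)*(-3) = 0*(-3) = 0)
K*L(-30) = 0*1 = 0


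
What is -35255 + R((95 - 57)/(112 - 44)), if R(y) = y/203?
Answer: -243329991/6902 ≈ -35255.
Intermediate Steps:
R(y) = y/203 (R(y) = y*(1/203) = y/203)
-35255 + R((95 - 57)/(112 - 44)) = -35255 + ((95 - 57)/(112 - 44))/203 = -35255 + (38/68)/203 = -35255 + (38*(1/68))/203 = -35255 + (1/203)*(19/34) = -35255 + 19/6902 = -243329991/6902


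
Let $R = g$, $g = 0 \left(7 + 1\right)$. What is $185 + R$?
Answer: $185$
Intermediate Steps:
$g = 0$ ($g = 0 \cdot 8 = 0$)
$R = 0$
$185 + R = 185 + 0 = 185$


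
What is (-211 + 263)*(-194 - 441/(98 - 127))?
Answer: -269620/29 ≈ -9297.2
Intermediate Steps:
(-211 + 263)*(-194 - 441/(98 - 127)) = 52*(-194 - 441/(-29)) = 52*(-194 - 441*(-1/29)) = 52*(-194 + 441/29) = 52*(-5185/29) = -269620/29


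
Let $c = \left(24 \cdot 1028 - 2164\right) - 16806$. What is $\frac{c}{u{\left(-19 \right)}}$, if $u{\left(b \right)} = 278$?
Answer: $\frac{2851}{139} \approx 20.511$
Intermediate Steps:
$c = 5702$ ($c = \left(24672 - 2164\right) - 16806 = 22508 - 16806 = 5702$)
$\frac{c}{u{\left(-19 \right)}} = \frac{5702}{278} = 5702 \cdot \frac{1}{278} = \frac{2851}{139}$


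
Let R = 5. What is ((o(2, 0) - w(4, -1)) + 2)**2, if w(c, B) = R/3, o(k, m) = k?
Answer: 49/9 ≈ 5.4444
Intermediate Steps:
w(c, B) = 5/3
((o(2, 0) - w(4, -1)) + 2)**2 = ((2 - 1*5/3) + 2)**2 = ((2 - 5/3) + 2)**2 = (1/3 + 2)**2 = (7/3)**2 = 49/9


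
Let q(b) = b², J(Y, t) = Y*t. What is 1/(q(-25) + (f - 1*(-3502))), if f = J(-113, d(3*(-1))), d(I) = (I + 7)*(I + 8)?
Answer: 1/1867 ≈ 0.00053562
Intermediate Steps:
d(I) = (7 + I)*(8 + I)
f = -2260 (f = -113*(56 + (3*(-1))² + 15*(3*(-1))) = -113*(56 + (-3)² + 15*(-3)) = -113*(56 + 9 - 45) = -113*20 = -2260)
1/(q(-25) + (f - 1*(-3502))) = 1/((-25)² + (-2260 - 1*(-3502))) = 1/(625 + (-2260 + 3502)) = 1/(625 + 1242) = 1/1867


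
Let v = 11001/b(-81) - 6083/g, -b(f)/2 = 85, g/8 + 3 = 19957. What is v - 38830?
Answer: -47977451861/1233520 ≈ -38895.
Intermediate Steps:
g = 159632 (g = -24 + 8*19957 = -24 + 159656 = 159632)
b(f) = -170 (b(f) = -2*85 = -170)
v = -79870261/1233520 (v = 11001/(-170) - 6083/159632 = 11001*(-1/170) - 6083*1/159632 = -11001/170 - 553/14512 = -79870261/1233520 ≈ -64.750)
v - 38830 = -79870261/1233520 - 38830 = -47977451861/1233520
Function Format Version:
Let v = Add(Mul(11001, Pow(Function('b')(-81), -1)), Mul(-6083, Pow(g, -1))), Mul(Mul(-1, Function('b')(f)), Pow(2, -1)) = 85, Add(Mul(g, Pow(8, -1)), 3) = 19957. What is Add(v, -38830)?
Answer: Rational(-47977451861, 1233520) ≈ -38895.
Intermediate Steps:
g = 159632 (g = Add(-24, Mul(8, 19957)) = Add(-24, 159656) = 159632)
Function('b')(f) = -170 (Function('b')(f) = Mul(-2, 85) = -170)
v = Rational(-79870261, 1233520) (v = Add(Mul(11001, Pow(-170, -1)), Mul(-6083, Pow(159632, -1))) = Add(Mul(11001, Rational(-1, 170)), Mul(-6083, Rational(1, 159632))) = Add(Rational(-11001, 170), Rational(-553, 14512)) = Rational(-79870261, 1233520) ≈ -64.750)
Add(v, -38830) = Add(Rational(-79870261, 1233520), -38830) = Rational(-47977451861, 1233520)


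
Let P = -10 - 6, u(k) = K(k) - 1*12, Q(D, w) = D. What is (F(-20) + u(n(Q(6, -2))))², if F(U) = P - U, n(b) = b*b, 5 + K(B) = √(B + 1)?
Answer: (13 - √37)² ≈ 47.848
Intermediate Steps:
K(B) = -5 + √(1 + B) (K(B) = -5 + √(B + 1) = -5 + √(1 + B))
n(b) = b²
u(k) = -17 + √(1 + k) (u(k) = (-5 + √(1 + k)) - 1*12 = (-5 + √(1 + k)) - 12 = -17 + √(1 + k))
P = -16
F(U) = -16 - U
(F(-20) + u(n(Q(6, -2))))² = ((-16 - 1*(-20)) + (-17 + √(1 + 6²)))² = ((-16 + 20) + (-17 + √(1 + 36)))² = (4 + (-17 + √37))² = (-13 + √37)²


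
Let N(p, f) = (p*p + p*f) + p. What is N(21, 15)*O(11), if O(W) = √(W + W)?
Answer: 777*√22 ≈ 3644.5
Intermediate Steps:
O(W) = √2*√W (O(W) = √(2*W) = √2*√W)
N(p, f) = p + p² + f*p (N(p, f) = (p² + f*p) + p = p + p² + f*p)
N(21, 15)*O(11) = (21*(1 + 15 + 21))*(√2*√11) = (21*37)*√22 = 777*√22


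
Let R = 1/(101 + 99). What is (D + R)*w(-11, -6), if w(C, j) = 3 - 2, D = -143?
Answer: -28599/200 ≈ -143.00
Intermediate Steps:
w(C, j) = 1
R = 1/200 ≈ 0.0050000
(D + R)*w(-11, -6) = (-143 + 1/200)*1 = -28599/200*1 = -28599/200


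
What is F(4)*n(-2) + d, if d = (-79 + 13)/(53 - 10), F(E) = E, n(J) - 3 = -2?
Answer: 106/43 ≈ 2.4651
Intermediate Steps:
n(J) = 1 (n(J) = 3 - 2 = 1)
d = -66/43 ≈ -1.5349
F(4)*n(-2) + d = 4*1 - 66/43 = 4 - 66/43 = 106/43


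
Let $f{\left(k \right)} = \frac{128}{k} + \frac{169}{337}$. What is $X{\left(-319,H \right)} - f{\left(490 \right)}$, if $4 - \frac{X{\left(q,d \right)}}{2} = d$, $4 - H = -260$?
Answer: $- \frac{42996773}{82565} \approx -520.76$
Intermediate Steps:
$H = 264$ ($H = 4 - -260 = 4 + 260 = 264$)
$X{\left(q,d \right)} = 8 - 2 d$
$f{\left(k \right)} = \frac{169}{337} + \frac{128}{k}$ ($f{\left(k \right)} = \frac{128}{k} + 169 \cdot \frac{1}{337} = \frac{128}{k} + \frac{169}{337} = \frac{169}{337} + \frac{128}{k}$)
$X{\left(-319,H \right)} - f{\left(490 \right)} = \left(8 - 528\right) - \left(\frac{169}{337} + \frac{128}{490}\right) = \left(8 - 528\right) - \left(\frac{169}{337} + 128 \cdot \frac{1}{490}\right) = -520 - \left(\frac{169}{337} + \frac{64}{245}\right) = -520 - \frac{62973}{82565} = - \frac{42996773}{82565}$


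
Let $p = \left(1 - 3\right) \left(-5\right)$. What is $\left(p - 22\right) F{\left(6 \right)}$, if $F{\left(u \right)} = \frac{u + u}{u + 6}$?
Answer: $-12$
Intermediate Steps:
$F{\left(u \right)} = \frac{2 u}{6 + u}$
$p = 10$ ($p = \left(-2\right) \left(-5\right) = 10$)
$\left(p - 22\right) F{\left(6 \right)} = \left(10 - 22\right) 2 \cdot 6 \frac{1}{6 + 6} = - 12 \cdot 2 \cdot 6 \cdot \frac{1}{12} = \left(-12\right) 1 = -12$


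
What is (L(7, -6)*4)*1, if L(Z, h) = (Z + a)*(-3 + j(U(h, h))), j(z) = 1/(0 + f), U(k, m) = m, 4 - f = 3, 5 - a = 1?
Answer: -88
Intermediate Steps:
a = 4 (a = 5 - 1*1 = 5 - 1 = 4)
f = 1 (f = 4 - 1*3 = 4 - 3 = 1)
j(z) = 1 (j(z) = 1/(0 + 1) = 1/1 = 1)
L(Z, h) = -8 - 2*Z (L(Z, h) = (Z + 4)*(-3 + 1) = (4 + Z)*(-2) = -8 - 2*Z)
(L(7, -6)*4)*1 = ((-8 - 2*7)*4)*1 = ((-8 - 14)*4)*1 = -22*4*1 = -88*1 = -88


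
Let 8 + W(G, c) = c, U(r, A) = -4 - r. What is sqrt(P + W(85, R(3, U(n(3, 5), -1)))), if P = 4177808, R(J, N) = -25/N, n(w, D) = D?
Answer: 5*sqrt(1504009)/3 ≈ 2044.0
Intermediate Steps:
W(G, c) = -8 + c
sqrt(P + W(85, R(3, U(n(3, 5), -1)))) = sqrt(4177808 + (-8 - 25/(-4 - 1*5))) = sqrt(4177808 + (-8 - 25/(-4 - 5))) = sqrt(4177808 + (-8 - 25/(-9))) = sqrt(4177808 + (-8 - 25*(-1/9))) = sqrt(4177808 + (-8 + 25/9)) = sqrt(4177808 - 47/9) = sqrt(37600225/9) = 5*sqrt(1504009)/3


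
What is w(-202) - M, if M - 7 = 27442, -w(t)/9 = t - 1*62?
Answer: -25073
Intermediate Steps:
w(t) = 558 - 9*t (w(t) = -9*(t - 1*62) = -9*(t - 62) = -9*(-62 + t) = 558 - 9*t)
M = 27449 (M = 7 + 27442 = 27449)
w(-202) - M = (558 - 9*(-202)) - 1*27449 = (558 + 1818) - 27449 = 2376 - 27449 = -25073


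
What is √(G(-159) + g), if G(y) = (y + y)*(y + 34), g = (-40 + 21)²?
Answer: √40111 ≈ 200.28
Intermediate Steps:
g = 361 (g = (-19)² = 361)
G(y) = 2*y*(34 + y) (G(y) = (2*y)*(34 + y) = 2*y*(34 + y))
√(G(-159) + g) = √(2*(-159)*(34 - 159) + 361) = √(2*(-159)*(-125) + 361) = √(39750 + 361) = √40111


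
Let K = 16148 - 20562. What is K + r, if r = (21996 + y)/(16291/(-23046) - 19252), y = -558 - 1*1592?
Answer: -1958939826478/443697883 ≈ -4415.0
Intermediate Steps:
y = -2150 (y = -558 - 1592 = -2150)
r = -457370916/443697883 (r = (21996 - 2150)/(16291/(-23046) - 19252) = 19846/(16291*(-1/23046) - 19252) = 19846/(-16291/23046 - 19252) = 19846/(-443697883/23046) = 19846*(-23046/443697883) = -457370916/443697883 ≈ -1.0308)
K = -4414
K + r = -4414 - 457370916/443697883 = -1958939826478/443697883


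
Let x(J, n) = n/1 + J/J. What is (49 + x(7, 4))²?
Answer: 2916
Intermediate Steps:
x(J, n) = 1 + n (x(J, n) = n*1 + 1 = n + 1 = 1 + n)
(49 + x(7, 4))² = (49 + (1 + 4))² = (49 + 5)² = 54² = 2916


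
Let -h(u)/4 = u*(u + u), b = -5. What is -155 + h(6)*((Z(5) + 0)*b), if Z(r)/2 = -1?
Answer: -3035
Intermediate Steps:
Z(r) = -2 (Z(r) = 2*(-1) = -2)
h(u) = -8*u² (h(u) = -4*u*(u + u) = -4*u*2*u = -8*u²)
-155 + h(6)*((Z(5) + 0)*b) = -155 + (-8*6²)*((-2 + 0)*(-5)) = -155 + (-8*36)*(-2*(-5)) = -155 - 288*10 = -155 - 2880 = -3035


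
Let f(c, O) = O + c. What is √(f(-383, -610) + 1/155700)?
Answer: I*√26747547127/5190 ≈ 31.512*I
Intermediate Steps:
√(f(-383, -610) + 1/155700) = √((-610 - 383) + 1/155700) = √(-993 + 1/155700) = √(-154610099/155700) = I*√26747547127/5190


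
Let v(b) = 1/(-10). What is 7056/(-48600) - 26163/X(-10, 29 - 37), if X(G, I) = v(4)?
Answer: 176600152/675 ≈ 2.6163e+5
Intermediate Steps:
v(b) = -⅒
X(G, I) = -⅒
7056/(-48600) - 26163/X(-10, 29 - 37) = 7056/(-48600) - 26163/(-⅒) = 7056*(-1/48600) - 26163*(-10) = -98/675 + 261630 = 176600152/675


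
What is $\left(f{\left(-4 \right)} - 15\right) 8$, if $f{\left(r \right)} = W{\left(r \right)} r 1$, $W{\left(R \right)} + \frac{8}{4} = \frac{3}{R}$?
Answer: $-32$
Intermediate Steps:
$W{\left(R \right)} = -2 + \frac{3}{R}$
$f{\left(r \right)} = r \left(-2 + \frac{3}{r}\right)$ ($f{\left(r \right)} = \left(-2 + \frac{3}{r}\right) r 1 = r \left(-2 + \frac{3}{r}\right) 1 = r \left(-2 + \frac{3}{r}\right)$)
$\left(f{\left(-4 \right)} - 15\right) 8 = \left(\left(3 - -8\right) - 15\right) 8 = \left(\left(3 + 8\right) - 15\right) 8 = \left(11 - 15\right) 8 = \left(-4\right) 8 = -32$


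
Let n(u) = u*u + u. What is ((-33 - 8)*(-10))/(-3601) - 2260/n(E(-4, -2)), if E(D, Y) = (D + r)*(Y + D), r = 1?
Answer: -4139240/615771 ≈ -6.7220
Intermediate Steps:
E(D, Y) = (1 + D)*(D + Y) (E(D, Y) = (D + 1)*(Y + D) = (1 + D)*(D + Y))
n(u) = u + u² (n(u) = u² + u = u + u²)
((-33 - 8)*(-10))/(-3601) - 2260/n(E(-4, -2)) = ((-33 - 8)*(-10))/(-3601) - 2260*1/((1 + (-4 - 2 + (-4)² - 4*(-2)))*(-4 - 2 + (-4)² - 4*(-2))) = -41*(-10)*(-1/3601) - 2260*1/((1 + (-4 - 2 + 16 + 8))*(-4 - 2 + 16 + 8)) = 410*(-1/3601) - 2260*1/(18*(1 + 18)) = -410/3601 - 2260/(18*19) = -410/3601 - 2260/342 = -410/3601 - 2260*1/342 = -410/3601 - 1130/171 = -4139240/615771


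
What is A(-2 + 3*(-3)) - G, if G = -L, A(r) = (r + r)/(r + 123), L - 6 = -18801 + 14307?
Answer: -251339/56 ≈ -4488.2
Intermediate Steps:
L = -4488 (L = 6 + (-18801 + 14307) = 6 - 4494 = -4488)
A(r) = 2*r/(123 + r) (A(r) = (2*r)/(123 + r) = 2*r/(123 + r))
G = 4488 (G = -1*(-4488) = 4488)
A(-2 + 3*(-3)) - G = 2*(-2 + 3*(-3))/(123 + (-2 + 3*(-3))) - 1*4488 = 2*(-2 - 9)/(123 + (-2 - 9)) - 4488 = 2*(-11)/(123 - 11) - 4488 = 2*(-11)/112 - 4488 = 2*(-11)*(1/112) - 4488 = -11/56 - 4488 = -251339/56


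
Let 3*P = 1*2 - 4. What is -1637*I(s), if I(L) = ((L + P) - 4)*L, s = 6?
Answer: -13096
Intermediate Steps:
P = -⅔ (P = (1*2 - 4)/3 = (2 - 4)/3 = (⅓)*(-2) = -⅔ ≈ -0.66667)
I(L) = L*(-14/3 + L) (I(L) = ((L - ⅔) - 4)*L = ((-⅔ + L) - 4)*L = (-14/3 + L)*L = L*(-14/3 + L))
-1637*I(s) = -1637*6*(-14 + 3*6)/3 = -1637*6*(-14 + 18)/3 = -1637*6*4/3 = -1637*8 = -13096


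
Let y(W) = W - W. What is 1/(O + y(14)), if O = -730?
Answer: -1/730 ≈ -0.0013699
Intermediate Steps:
y(W) = 0
1/(O + y(14)) = 1/(-730 + 0) = 1/(-730) = -1/730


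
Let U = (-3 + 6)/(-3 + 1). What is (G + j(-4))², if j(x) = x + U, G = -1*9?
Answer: 841/4 ≈ 210.25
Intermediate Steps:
G = -9
U = -3/2 (U = 3/(-2) = 3*(-½) = -3/2 ≈ -1.5000)
j(x) = -3/2 + x (j(x) = x - 3/2 = -3/2 + x)
(G + j(-4))² = (-9 + (-3/2 - 4))² = (-9 - 11/2)² = (-29/2)² = 841/4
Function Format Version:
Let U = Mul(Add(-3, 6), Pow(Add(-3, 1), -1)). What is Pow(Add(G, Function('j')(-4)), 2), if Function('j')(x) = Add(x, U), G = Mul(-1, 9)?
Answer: Rational(841, 4) ≈ 210.25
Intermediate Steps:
G = -9
U = Rational(-3, 2) (U = Mul(3, Pow(-2, -1)) = Mul(3, Rational(-1, 2)) = Rational(-3, 2) ≈ -1.5000)
Function('j')(x) = Add(Rational(-3, 2), x) (Function('j')(x) = Add(x, Rational(-3, 2)) = Add(Rational(-3, 2), x))
Pow(Add(G, Function('j')(-4)), 2) = Pow(Add(-9, Add(Rational(-3, 2), -4)), 2) = Pow(Add(-9, Rational(-11, 2)), 2) = Pow(Rational(-29, 2), 2) = Rational(841, 4)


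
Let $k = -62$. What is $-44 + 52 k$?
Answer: $-3268$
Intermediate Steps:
$-44 + 52 k = -44 + 52 \left(-62\right) = -44 - 3224 = -3268$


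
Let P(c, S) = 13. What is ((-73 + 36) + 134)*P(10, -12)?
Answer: 1261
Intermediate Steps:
((-73 + 36) + 134)*P(10, -12) = ((-73 + 36) + 134)*13 = (-37 + 134)*13 = 97*13 = 1261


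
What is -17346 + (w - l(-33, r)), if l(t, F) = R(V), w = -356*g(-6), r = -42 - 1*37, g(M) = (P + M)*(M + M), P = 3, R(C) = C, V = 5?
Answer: -30167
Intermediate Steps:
g(M) = 2*M*(3 + M) (g(M) = (3 + M)*(M + M) = (3 + M)*(2*M) = 2*M*(3 + M))
r = -79 (r = -42 - 37 = -79)
w = -12816 (w = -712*(-6)*(3 - 6) = -712*(-6)*(-3) = -356*36 = -12816)
l(t, F) = 5
-17346 + (w - l(-33, r)) = -17346 + (-12816 - 1*5) = -17346 + (-12816 - 5) = -17346 - 12821 = -30167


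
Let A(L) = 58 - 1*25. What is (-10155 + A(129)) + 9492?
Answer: -630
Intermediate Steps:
A(L) = 33 (A(L) = 58 - 25 = 33)
(-10155 + A(129)) + 9492 = (-10155 + 33) + 9492 = -10122 + 9492 = -630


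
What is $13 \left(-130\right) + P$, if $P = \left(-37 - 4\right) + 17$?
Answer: $-1714$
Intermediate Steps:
$P = -24$ ($P = -41 + 17 = -24$)
$13 \left(-130\right) + P = 13 \left(-130\right) - 24 = -1690 - 24 = -1714$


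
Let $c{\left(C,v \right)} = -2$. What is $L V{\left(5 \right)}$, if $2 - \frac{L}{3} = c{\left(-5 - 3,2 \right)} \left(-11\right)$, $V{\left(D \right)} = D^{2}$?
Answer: $-1500$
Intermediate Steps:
$L = -60$ ($L = 6 - 3 \left(\left(-2\right) \left(-11\right)\right) = 6 - 66 = -60$)
$L V{\left(5 \right)} = - 60 \cdot 5^{2} = \left(-60\right) 25 = -1500$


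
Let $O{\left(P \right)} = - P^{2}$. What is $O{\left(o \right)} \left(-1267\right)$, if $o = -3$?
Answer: $11403$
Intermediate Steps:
$O{\left(o \right)} \left(-1267\right) = - \left(-3\right)^{2} \left(-1267\right) = \left(-1\right) 9 \left(-1267\right) = \left(-9\right) \left(-1267\right) = 11403$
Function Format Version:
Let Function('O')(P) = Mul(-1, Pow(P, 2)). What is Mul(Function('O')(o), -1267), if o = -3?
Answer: 11403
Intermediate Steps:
Mul(Function('O')(o), -1267) = Mul(Mul(-1, Pow(-3, 2)), -1267) = Mul(Mul(-1, 9), -1267) = Mul(-9, -1267) = 11403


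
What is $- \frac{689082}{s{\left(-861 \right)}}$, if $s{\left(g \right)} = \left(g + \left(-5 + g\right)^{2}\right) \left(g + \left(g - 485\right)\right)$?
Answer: $\frac{689082}{1653252665} \approx 0.0004168$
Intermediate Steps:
$s{\left(g \right)} = \left(-485 + 2 g\right) \left(g + \left(-5 + g\right)^{2}\right)$ ($s{\left(g \right)} = \left(g + \left(-5 + g\right)^{2}\right) \left(g + \left(g - 485\right)\right) = \left(g + \left(-5 + g\right)^{2}\right) \left(g + \left(-485 + g\right)\right) = \left(g + \left(-5 + g\right)^{2}\right) \left(-485 + 2 g\right) = \left(-485 + 2 g\right) \left(g + \left(-5 + g\right)^{2}\right)$)
$- \frac{689082}{s{\left(-861 \right)}} = - \frac{689082}{-12125 - 503 \left(-861\right)^{2} + 2 \left(-861\right)^{3} + 4415 \left(-861\right)} = - \frac{689082}{-12125 - 372884463 + 2 \left(-638277381\right) - 3801315} = - \frac{689082}{-12125 - 372884463 - 1276554762 - 3801315} = - \frac{689082}{-1653252665} = \left(-689082\right) \left(- \frac{1}{1653252665}\right) = \frac{689082}{1653252665}$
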